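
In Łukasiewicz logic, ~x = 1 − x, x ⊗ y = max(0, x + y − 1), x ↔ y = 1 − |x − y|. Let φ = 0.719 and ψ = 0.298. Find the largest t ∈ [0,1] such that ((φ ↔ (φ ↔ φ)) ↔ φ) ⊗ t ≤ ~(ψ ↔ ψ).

φ ↔ φ = 1 − |0.719 − 0.719| = 1 − 0.000 = 1.000
φ ↔ (φ ↔ φ) = 1 − |0.719 − 1.000| = 1 − 0.281 = 0.719
(φ ↔ (φ ↔ φ)) ↔ φ = 1 − |0.719 − 0.719| = 1 − 0.000 = 1.000
So the left factor is (φ ↔ (φ ↔ φ)) ↔ φ = 1.000.
ψ ↔ ψ = 1 − |0.298 − 0.298| = 1 − 0.000 = 1.000
~(ψ ↔ ψ) = 1 − 1.000 = 0.000
So the right-hand bound is ~(ψ ↔ ψ) = 0.000.
The residuum of the Łukasiewicz t-norm gives the supremum: min(1, 1 − 1.000 + 0.000).
1 − 1.000 + 0.000 = 0.000, so t = min(1, 0.000) = 0.000.
Check: 1.000 ⊗ 0.000 = max(0, 0.000) = 0.000 ≤ 0.000.

0.000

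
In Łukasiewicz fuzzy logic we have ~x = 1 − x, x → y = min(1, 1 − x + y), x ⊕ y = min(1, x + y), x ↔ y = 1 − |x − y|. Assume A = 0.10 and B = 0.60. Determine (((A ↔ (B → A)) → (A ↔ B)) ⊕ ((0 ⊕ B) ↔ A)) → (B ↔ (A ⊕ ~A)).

0.60

B → A = min(1, 1 − 0.60 + 0.10) = min(1, 0.50) = 0.50
A ↔ (B → A) = 1 − |0.10 − 0.50| = 1 − 0.40 = 0.60
A ↔ B = 1 − |0.10 − 0.60| = 1 − 0.50 = 0.50
(A ↔ (B → A)) → (A ↔ B) = min(1, 1 − 0.60 + 0.50) = min(1, 0.90) = 0.90
0 ⊕ B = min(1, 0.00 + 0.60) = min(1, 0.60) = 0.60
(0 ⊕ B) ↔ A = 1 − |0.60 − 0.10| = 1 − 0.50 = 0.50
((A ↔ (B → A)) → (A ↔ B)) ⊕ ((0 ⊕ B) ↔ A) = min(1, 0.90 + 0.50) = min(1, 1.40) = 1.00
~A = 1 − 0.10 = 0.90
A ⊕ ~A = min(1, 0.10 + 0.90) = min(1, 1.00) = 1.00
B ↔ (A ⊕ ~A) = 1 − |0.60 − 1.00| = 1 − 0.40 = 0.60
(((A ↔ (B → A)) → (A ↔ B)) ⊕ ((0 ⊕ B) ↔ A)) → (B ↔ (A ⊕ ~A)) = min(1, 1 − 1.00 + 0.60) = min(1, 0.60) = 0.60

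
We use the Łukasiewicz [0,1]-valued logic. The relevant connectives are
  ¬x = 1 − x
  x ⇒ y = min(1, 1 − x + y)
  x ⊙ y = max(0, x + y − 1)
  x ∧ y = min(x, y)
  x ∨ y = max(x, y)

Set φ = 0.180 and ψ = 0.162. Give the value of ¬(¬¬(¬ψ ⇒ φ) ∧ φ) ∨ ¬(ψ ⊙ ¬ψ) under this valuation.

¬ψ = 1 − 0.162 = 0.838
¬ψ ⇒ φ = min(1, 1 − 0.838 + 0.180) = min(1, 0.342) = 0.342
¬(¬ψ ⇒ φ) = 1 − 0.342 = 0.658
¬¬(¬ψ ⇒ φ) = 1 − 0.658 = 0.342
¬¬(¬ψ ⇒ φ) ∧ φ = min(0.342, 0.180) = 0.180
¬(¬¬(¬ψ ⇒ φ) ∧ φ) = 1 − 0.180 = 0.820
ψ ⊙ ¬ψ = max(0, 0.162 + 0.838 − 1) = max(0, 0.000) = 0.000
¬(ψ ⊙ ¬ψ) = 1 − 0.000 = 1.000
¬(¬¬(¬ψ ⇒ φ) ∧ φ) ∨ ¬(ψ ⊙ ¬ψ) = max(0.820, 1.000) = 1.000

1.000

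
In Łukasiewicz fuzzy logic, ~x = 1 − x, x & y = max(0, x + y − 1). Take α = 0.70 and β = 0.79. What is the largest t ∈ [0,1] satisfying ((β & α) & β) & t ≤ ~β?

β & α = max(0, 0.79 + 0.70 − 1) = max(0, 0.49) = 0.49
(β & α) & β = max(0, 0.49 + 0.79 − 1) = max(0, 0.28) = 0.28
So the left factor is (β & α) & β = 0.28.
~β = 1 − 0.79 = 0.21
So the right-hand bound is ~β = 0.21.
The residuum of the Łukasiewicz t-norm gives the supremum: min(1, 1 − 0.28 + 0.21).
1 − 0.28 + 0.21 = 0.93, so t = min(1, 0.93) = 0.93.
Check: 0.28 & 0.93 = max(0, 0.21) = 0.21 ≤ 0.21.

0.93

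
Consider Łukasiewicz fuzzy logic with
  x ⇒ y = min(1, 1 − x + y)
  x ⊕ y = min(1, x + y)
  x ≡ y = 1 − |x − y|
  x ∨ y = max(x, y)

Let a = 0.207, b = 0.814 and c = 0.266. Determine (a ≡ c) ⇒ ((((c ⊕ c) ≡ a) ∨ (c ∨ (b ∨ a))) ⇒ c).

0.511

a ≡ c = 1 − |0.207 − 0.266| = 1 − 0.059 = 0.941
c ⊕ c = min(1, 0.266 + 0.266) = min(1, 0.532) = 0.532
(c ⊕ c) ≡ a = 1 − |0.532 − 0.207| = 1 − 0.325 = 0.675
b ∨ a = max(0.814, 0.207) = 0.814
c ∨ (b ∨ a) = max(0.266, 0.814) = 0.814
((c ⊕ c) ≡ a) ∨ (c ∨ (b ∨ a)) = max(0.675, 0.814) = 0.814
(((c ⊕ c) ≡ a) ∨ (c ∨ (b ∨ a))) ⇒ c = min(1, 1 − 0.814 + 0.266) = min(1, 0.452) = 0.452
(a ≡ c) ⇒ ((((c ⊕ c) ≡ a) ∨ (c ∨ (b ∨ a))) ⇒ c) = min(1, 1 − 0.941 + 0.452) = min(1, 0.511) = 0.511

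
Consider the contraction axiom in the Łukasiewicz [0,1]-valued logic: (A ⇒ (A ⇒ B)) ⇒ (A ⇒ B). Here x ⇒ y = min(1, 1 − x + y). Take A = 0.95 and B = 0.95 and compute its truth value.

1.00

A ⇒ B = min(1, 1 − 0.95 + 0.95) = min(1, 1.00) = 1.00
A ⇒ (A ⇒ B) = min(1, 1 − 0.95 + 1.00) = min(1, 1.05) = 1.00
(A ⇒ (A ⇒ B)) ⇒ (A ⇒ B) = min(1, 1 − 1.00 + 1.00) = min(1, 1.00) = 1.00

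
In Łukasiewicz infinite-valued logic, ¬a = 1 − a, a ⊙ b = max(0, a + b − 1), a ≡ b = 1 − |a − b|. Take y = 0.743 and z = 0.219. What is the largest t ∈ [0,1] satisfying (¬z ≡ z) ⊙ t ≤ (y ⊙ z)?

0.562

¬z = 1 − 0.219 = 0.781
¬z ≡ z = 1 − |0.781 − 0.219| = 1 − 0.562 = 0.438
So the left factor is ¬z ≡ z = 0.438.
y ⊙ z = max(0, 0.743 + 0.219 − 1) = max(0, -0.038) = 0.000
So the right-hand bound is y ⊙ z = 0.000.
The residuum of the Łukasiewicz t-norm gives the supremum: min(1, 1 − 0.438 + 0.000).
1 − 0.438 + 0.000 = 0.562, so t = min(1, 0.562) = 0.562.
Check: 0.438 ⊙ 0.562 = max(0, 0.000) = 0.000 ≤ 0.000.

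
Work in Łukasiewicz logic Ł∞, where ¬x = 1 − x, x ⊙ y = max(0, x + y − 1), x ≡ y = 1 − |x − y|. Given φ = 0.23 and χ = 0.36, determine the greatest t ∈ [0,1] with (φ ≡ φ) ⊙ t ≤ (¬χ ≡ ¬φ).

0.87

φ ≡ φ = 1 − |0.23 − 0.23| = 1 − 0.00 = 1.00
So the left factor is φ ≡ φ = 1.00.
¬χ = 1 − 0.36 = 0.64
¬φ = 1 − 0.23 = 0.77
¬χ ≡ ¬φ = 1 − |0.64 − 0.77| = 1 − 0.13 = 0.87
So the right-hand bound is ¬χ ≡ ¬φ = 0.87.
The residuum of the Łukasiewicz t-norm gives the supremum: min(1, 1 − 1.00 + 0.87).
1 − 1.00 + 0.87 = 0.87, so t = min(1, 0.87) = 0.87.
Check: 1.00 ⊙ 0.87 = max(0, 0.87) = 0.87 ≤ 0.87.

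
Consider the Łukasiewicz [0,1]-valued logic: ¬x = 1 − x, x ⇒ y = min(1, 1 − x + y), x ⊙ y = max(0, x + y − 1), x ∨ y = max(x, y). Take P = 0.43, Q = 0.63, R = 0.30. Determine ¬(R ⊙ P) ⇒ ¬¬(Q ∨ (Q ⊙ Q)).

0.63

R ⊙ P = max(0, 0.30 + 0.43 − 1) = max(0, -0.27) = 0.00
¬(R ⊙ P) = 1 − 0.00 = 1.00
Q ⊙ Q = max(0, 0.63 + 0.63 − 1) = max(0, 0.26) = 0.26
Q ∨ (Q ⊙ Q) = max(0.63, 0.26) = 0.63
¬(Q ∨ (Q ⊙ Q)) = 1 − 0.63 = 0.37
¬¬(Q ∨ (Q ⊙ Q)) = 1 − 0.37 = 0.63
¬(R ⊙ P) ⇒ ¬¬(Q ∨ (Q ⊙ Q)) = min(1, 1 − 1.00 + 0.63) = min(1, 0.63) = 0.63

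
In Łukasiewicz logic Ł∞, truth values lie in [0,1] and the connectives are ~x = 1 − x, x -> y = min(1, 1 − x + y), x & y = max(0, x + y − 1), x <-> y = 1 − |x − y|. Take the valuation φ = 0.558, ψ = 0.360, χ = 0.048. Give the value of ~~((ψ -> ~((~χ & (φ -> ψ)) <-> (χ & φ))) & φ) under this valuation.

~χ = 1 − 0.048 = 0.952
φ -> ψ = min(1, 1 − 0.558 + 0.360) = min(1, 0.802) = 0.802
~χ & (φ -> ψ) = max(0, 0.952 + 0.802 − 1) = max(0, 0.754) = 0.754
χ & φ = max(0, 0.048 + 0.558 − 1) = max(0, -0.394) = 0.000
(~χ & (φ -> ψ)) <-> (χ & φ) = 1 − |0.754 − 0.000| = 1 − 0.754 = 0.246
~((~χ & (φ -> ψ)) <-> (χ & φ)) = 1 − 0.246 = 0.754
ψ -> ~((~χ & (φ -> ψ)) <-> (χ & φ)) = min(1, 1 − 0.360 + 0.754) = min(1, 1.394) = 1.000
(ψ -> ~((~χ & (φ -> ψ)) <-> (χ & φ))) & φ = max(0, 1.000 + 0.558 − 1) = max(0, 0.558) = 0.558
~((ψ -> ~((~χ & (φ -> ψ)) <-> (χ & φ))) & φ) = 1 − 0.558 = 0.442
~~((ψ -> ~((~χ & (φ -> ψ)) <-> (χ & φ))) & φ) = 1 − 0.442 = 0.558

0.558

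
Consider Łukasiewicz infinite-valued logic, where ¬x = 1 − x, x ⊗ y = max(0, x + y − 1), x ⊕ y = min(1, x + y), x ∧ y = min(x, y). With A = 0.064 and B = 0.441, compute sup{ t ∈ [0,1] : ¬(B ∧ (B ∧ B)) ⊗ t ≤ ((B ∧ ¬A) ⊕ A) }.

0.946

B ∧ B = min(0.441, 0.441) = 0.441
B ∧ (B ∧ B) = min(0.441, 0.441) = 0.441
¬(B ∧ (B ∧ B)) = 1 − 0.441 = 0.559
So the left factor is ¬(B ∧ (B ∧ B)) = 0.559.
¬A = 1 − 0.064 = 0.936
B ∧ ¬A = min(0.441, 0.936) = 0.441
(B ∧ ¬A) ⊕ A = min(1, 0.441 + 0.064) = min(1, 0.505) = 0.505
So the right-hand bound is (B ∧ ¬A) ⊕ A = 0.505.
The residuum of the Łukasiewicz t-norm gives the supremum: min(1, 1 − 0.559 + 0.505).
1 − 0.559 + 0.505 = 0.946, so t = min(1, 0.946) = 0.946.
Check: 0.559 ⊗ 0.946 = max(0, 0.505) = 0.505 ≤ 0.505.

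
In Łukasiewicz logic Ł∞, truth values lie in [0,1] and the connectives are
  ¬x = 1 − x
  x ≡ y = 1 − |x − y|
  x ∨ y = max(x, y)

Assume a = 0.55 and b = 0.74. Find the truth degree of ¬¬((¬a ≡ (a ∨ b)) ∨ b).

¬a = 1 − 0.55 = 0.45
a ∨ b = max(0.55, 0.74) = 0.74
¬a ≡ (a ∨ b) = 1 − |0.45 − 0.74| = 1 − 0.29 = 0.71
(¬a ≡ (a ∨ b)) ∨ b = max(0.71, 0.74) = 0.74
¬((¬a ≡ (a ∨ b)) ∨ b) = 1 − 0.74 = 0.26
¬¬((¬a ≡ (a ∨ b)) ∨ b) = 1 − 0.26 = 0.74

0.74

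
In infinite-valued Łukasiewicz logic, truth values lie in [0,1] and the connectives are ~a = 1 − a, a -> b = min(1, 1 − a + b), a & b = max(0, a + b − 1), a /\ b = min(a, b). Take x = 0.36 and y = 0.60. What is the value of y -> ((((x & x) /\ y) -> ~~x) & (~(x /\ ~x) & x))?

x & x = max(0, 0.36 + 0.36 − 1) = max(0, -0.28) = 0.00
(x & x) /\ y = min(0.00, 0.60) = 0.00
~x = 1 − 0.36 = 0.64
~~x = 1 − 0.64 = 0.36
((x & x) /\ y) -> ~~x = min(1, 1 − 0.00 + 0.36) = min(1, 1.36) = 1.00
x /\ ~x = min(0.36, 0.64) = 0.36
~(x /\ ~x) = 1 − 0.36 = 0.64
~(x /\ ~x) & x = max(0, 0.64 + 0.36 − 1) = max(0, 0.00) = 0.00
(((x & x) /\ y) -> ~~x) & (~(x /\ ~x) & x) = max(0, 1.00 + 0.00 − 1) = max(0, 0.00) = 0.00
y -> ((((x & x) /\ y) -> ~~x) & (~(x /\ ~x) & x)) = min(1, 1 − 0.60 + 0.00) = min(1, 0.40) = 0.40

0.40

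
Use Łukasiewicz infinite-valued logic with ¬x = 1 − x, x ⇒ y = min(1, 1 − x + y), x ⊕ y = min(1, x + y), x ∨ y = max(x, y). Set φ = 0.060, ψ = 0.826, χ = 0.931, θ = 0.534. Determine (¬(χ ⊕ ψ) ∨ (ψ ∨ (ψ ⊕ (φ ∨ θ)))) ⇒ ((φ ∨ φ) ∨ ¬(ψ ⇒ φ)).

χ ⊕ ψ = min(1, 0.931 + 0.826) = min(1, 1.757) = 1.000
¬(χ ⊕ ψ) = 1 − 1.000 = 0.000
φ ∨ θ = max(0.060, 0.534) = 0.534
ψ ⊕ (φ ∨ θ) = min(1, 0.826 + 0.534) = min(1, 1.360) = 1.000
ψ ∨ (ψ ⊕ (φ ∨ θ)) = max(0.826, 1.000) = 1.000
¬(χ ⊕ ψ) ∨ (ψ ∨ (ψ ⊕ (φ ∨ θ))) = max(0.000, 1.000) = 1.000
φ ∨ φ = max(0.060, 0.060) = 0.060
ψ ⇒ φ = min(1, 1 − 0.826 + 0.060) = min(1, 0.234) = 0.234
¬(ψ ⇒ φ) = 1 − 0.234 = 0.766
(φ ∨ φ) ∨ ¬(ψ ⇒ φ) = max(0.060, 0.766) = 0.766
(¬(χ ⊕ ψ) ∨ (ψ ∨ (ψ ⊕ (φ ∨ θ)))) ⇒ ((φ ∨ φ) ∨ ¬(ψ ⇒ φ)) = min(1, 1 − 1.000 + 0.766) = min(1, 0.766) = 0.766

0.766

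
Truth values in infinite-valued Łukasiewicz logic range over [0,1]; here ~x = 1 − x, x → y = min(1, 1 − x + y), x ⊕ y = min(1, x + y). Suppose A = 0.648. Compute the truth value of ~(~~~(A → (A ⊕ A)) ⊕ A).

A ⊕ A = min(1, 0.648 + 0.648) = min(1, 1.296) = 1.000
A → (A ⊕ A) = min(1, 1 − 0.648 + 1.000) = min(1, 1.352) = 1.000
~(A → (A ⊕ A)) = 1 − 1.000 = 0.000
~~(A → (A ⊕ A)) = 1 − 0.000 = 1.000
~~~(A → (A ⊕ A)) = 1 − 1.000 = 0.000
~~~(A → (A ⊕ A)) ⊕ A = min(1, 0.000 + 0.648) = min(1, 0.648) = 0.648
~(~~~(A → (A ⊕ A)) ⊕ A) = 1 − 0.648 = 0.352

0.352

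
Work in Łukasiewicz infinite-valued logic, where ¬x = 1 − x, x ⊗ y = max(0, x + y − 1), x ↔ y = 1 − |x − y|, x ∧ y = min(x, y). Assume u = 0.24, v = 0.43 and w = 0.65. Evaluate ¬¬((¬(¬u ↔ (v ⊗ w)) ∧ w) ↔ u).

¬u = 1 − 0.24 = 0.76
v ⊗ w = max(0, 0.43 + 0.65 − 1) = max(0, 0.08) = 0.08
¬u ↔ (v ⊗ w) = 1 − |0.76 − 0.08| = 1 − 0.68 = 0.32
¬(¬u ↔ (v ⊗ w)) = 1 − 0.32 = 0.68
¬(¬u ↔ (v ⊗ w)) ∧ w = min(0.68, 0.65) = 0.65
(¬(¬u ↔ (v ⊗ w)) ∧ w) ↔ u = 1 − |0.65 − 0.24| = 1 − 0.41 = 0.59
¬((¬(¬u ↔ (v ⊗ w)) ∧ w) ↔ u) = 1 − 0.59 = 0.41
¬¬((¬(¬u ↔ (v ⊗ w)) ∧ w) ↔ u) = 1 − 0.41 = 0.59

0.59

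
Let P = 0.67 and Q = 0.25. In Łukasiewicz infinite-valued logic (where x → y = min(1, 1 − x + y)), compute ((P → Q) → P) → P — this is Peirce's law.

0.67

P → Q = min(1, 1 − 0.67 + 0.25) = min(1, 0.58) = 0.58
(P → Q) → P = min(1, 1 − 0.58 + 0.67) = min(1, 1.09) = 1.00
((P → Q) → P) → P = min(1, 1 − 1.00 + 0.67) = min(1, 0.67) = 0.67
(The value 0.67 < 1 shows this instance is not satisfied; not a Ł∞-tautology in general.)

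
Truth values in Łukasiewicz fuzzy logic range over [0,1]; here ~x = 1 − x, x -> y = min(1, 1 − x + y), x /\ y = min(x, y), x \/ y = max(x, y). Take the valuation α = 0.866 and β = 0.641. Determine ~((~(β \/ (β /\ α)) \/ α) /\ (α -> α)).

β /\ α = min(0.641, 0.866) = 0.641
β \/ (β /\ α) = max(0.641, 0.641) = 0.641
~(β \/ (β /\ α)) = 1 − 0.641 = 0.359
~(β \/ (β /\ α)) \/ α = max(0.359, 0.866) = 0.866
α -> α = min(1, 1 − 0.866 + 0.866) = min(1, 1.000) = 1.000
(~(β \/ (β /\ α)) \/ α) /\ (α -> α) = min(0.866, 1.000) = 0.866
~((~(β \/ (β /\ α)) \/ α) /\ (α -> α)) = 1 − 0.866 = 0.134

0.134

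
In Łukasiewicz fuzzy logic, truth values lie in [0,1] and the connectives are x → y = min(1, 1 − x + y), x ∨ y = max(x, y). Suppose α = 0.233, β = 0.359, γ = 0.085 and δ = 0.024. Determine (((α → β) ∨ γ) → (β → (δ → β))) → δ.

α → β = min(1, 1 − 0.233 + 0.359) = min(1, 1.126) = 1.000
(α → β) ∨ γ = max(1.000, 0.085) = 1.000
δ → β = min(1, 1 − 0.024 + 0.359) = min(1, 1.335) = 1.000
β → (δ → β) = min(1, 1 − 0.359 + 1.000) = min(1, 1.641) = 1.000
((α → β) ∨ γ) → (β → (δ → β)) = min(1, 1 − 1.000 + 1.000) = min(1, 1.000) = 1.000
(((α → β) ∨ γ) → (β → (δ → β))) → δ = min(1, 1 − 1.000 + 0.024) = min(1, 0.024) = 0.024

0.024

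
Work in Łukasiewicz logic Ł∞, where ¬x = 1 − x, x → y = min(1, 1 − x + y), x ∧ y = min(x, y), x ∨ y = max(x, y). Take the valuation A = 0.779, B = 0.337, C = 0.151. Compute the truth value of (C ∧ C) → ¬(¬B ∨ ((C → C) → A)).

1.000

C ∧ C = min(0.151, 0.151) = 0.151
¬B = 1 − 0.337 = 0.663
C → C = min(1, 1 − 0.151 + 0.151) = min(1, 1.000) = 1.000
(C → C) → A = min(1, 1 − 1.000 + 0.779) = min(1, 0.779) = 0.779
¬B ∨ ((C → C) → A) = max(0.663, 0.779) = 0.779
¬(¬B ∨ ((C → C) → A)) = 1 − 0.779 = 0.221
(C ∧ C) → ¬(¬B ∨ ((C → C) → A)) = min(1, 1 − 0.151 + 0.221) = min(1, 1.070) = 1.000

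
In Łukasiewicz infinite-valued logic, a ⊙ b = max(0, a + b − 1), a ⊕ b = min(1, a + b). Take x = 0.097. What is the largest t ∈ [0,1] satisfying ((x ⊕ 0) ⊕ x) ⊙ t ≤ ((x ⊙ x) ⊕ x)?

0.903

x ⊕ 0 = min(1, 0.097 + 0.000) = min(1, 0.097) = 0.097
(x ⊕ 0) ⊕ x = min(1, 0.097 + 0.097) = min(1, 0.194) = 0.194
So the left factor is (x ⊕ 0) ⊕ x = 0.194.
x ⊙ x = max(0, 0.097 + 0.097 − 1) = max(0, -0.806) = 0.000
(x ⊙ x) ⊕ x = min(1, 0.000 + 0.097) = min(1, 0.097) = 0.097
So the right-hand bound is (x ⊙ x) ⊕ x = 0.097.
The residuum of the Łukasiewicz t-norm gives the supremum: min(1, 1 − 0.194 + 0.097).
1 − 0.194 + 0.097 = 0.903, so t = min(1, 0.903) = 0.903.
Check: 0.194 ⊙ 0.903 = max(0, 0.097) = 0.097 ≤ 0.097.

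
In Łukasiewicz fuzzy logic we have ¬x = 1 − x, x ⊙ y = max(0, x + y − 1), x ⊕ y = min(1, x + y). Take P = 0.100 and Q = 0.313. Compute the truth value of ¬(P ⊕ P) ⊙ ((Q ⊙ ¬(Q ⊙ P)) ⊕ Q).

P ⊕ P = min(1, 0.100 + 0.100) = min(1, 0.200) = 0.200
¬(P ⊕ P) = 1 − 0.200 = 0.800
Q ⊙ P = max(0, 0.313 + 0.100 − 1) = max(0, -0.587) = 0.000
¬(Q ⊙ P) = 1 − 0.000 = 1.000
Q ⊙ ¬(Q ⊙ P) = max(0, 0.313 + 1.000 − 1) = max(0, 0.313) = 0.313
(Q ⊙ ¬(Q ⊙ P)) ⊕ Q = min(1, 0.313 + 0.313) = min(1, 0.626) = 0.626
¬(P ⊕ P) ⊙ ((Q ⊙ ¬(Q ⊙ P)) ⊕ Q) = max(0, 0.800 + 0.626 − 1) = max(0, 0.426) = 0.426

0.426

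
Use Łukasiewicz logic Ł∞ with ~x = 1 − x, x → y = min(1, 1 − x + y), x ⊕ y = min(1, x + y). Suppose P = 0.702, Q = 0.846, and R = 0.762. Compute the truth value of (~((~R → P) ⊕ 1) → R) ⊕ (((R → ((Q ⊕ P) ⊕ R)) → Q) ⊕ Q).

1.000

~R = 1 − 0.762 = 0.238
~R → P = min(1, 1 − 0.238 + 0.702) = min(1, 1.464) = 1.000
(~R → P) ⊕ 1 = min(1, 1.000 + 1.000) = min(1, 2.000) = 1.000
~((~R → P) ⊕ 1) = 1 − 1.000 = 0.000
~((~R → P) ⊕ 1) → R = min(1, 1 − 0.000 + 0.762) = min(1, 1.762) = 1.000
Q ⊕ P = min(1, 0.846 + 0.702) = min(1, 1.548) = 1.000
(Q ⊕ P) ⊕ R = min(1, 1.000 + 0.762) = min(1, 1.762) = 1.000
R → ((Q ⊕ P) ⊕ R) = min(1, 1 − 0.762 + 1.000) = min(1, 1.238) = 1.000
(R → ((Q ⊕ P) ⊕ R)) → Q = min(1, 1 − 1.000 + 0.846) = min(1, 0.846) = 0.846
((R → ((Q ⊕ P) ⊕ R)) → Q) ⊕ Q = min(1, 0.846 + 0.846) = min(1, 1.692) = 1.000
(~((~R → P) ⊕ 1) → R) ⊕ (((R → ((Q ⊕ P) ⊕ R)) → Q) ⊕ Q) = min(1, 1.000 + 1.000) = min(1, 2.000) = 1.000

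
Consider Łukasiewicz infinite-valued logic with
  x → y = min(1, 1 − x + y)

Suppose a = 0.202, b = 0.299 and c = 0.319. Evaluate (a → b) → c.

a → b = min(1, 1 − 0.202 + 0.299) = min(1, 1.097) = 1.000
(a → b) → c = min(1, 1 − 1.000 + 0.319) = min(1, 0.319) = 0.319

0.319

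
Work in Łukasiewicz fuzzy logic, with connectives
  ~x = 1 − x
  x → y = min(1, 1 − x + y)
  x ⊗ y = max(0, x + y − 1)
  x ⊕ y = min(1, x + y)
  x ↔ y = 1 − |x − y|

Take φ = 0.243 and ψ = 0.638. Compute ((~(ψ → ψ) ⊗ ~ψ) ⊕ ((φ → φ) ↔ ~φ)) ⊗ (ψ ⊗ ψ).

ψ → ψ = min(1, 1 − 0.638 + 0.638) = min(1, 1.000) = 1.000
~(ψ → ψ) = 1 − 1.000 = 0.000
~ψ = 1 − 0.638 = 0.362
~(ψ → ψ) ⊗ ~ψ = max(0, 0.000 + 0.362 − 1) = max(0, -0.638) = 0.000
φ → φ = min(1, 1 − 0.243 + 0.243) = min(1, 1.000) = 1.000
~φ = 1 − 0.243 = 0.757
(φ → φ) ↔ ~φ = 1 − |1.000 − 0.757| = 1 − 0.243 = 0.757
(~(ψ → ψ) ⊗ ~ψ) ⊕ ((φ → φ) ↔ ~φ) = min(1, 0.000 + 0.757) = min(1, 0.757) = 0.757
ψ ⊗ ψ = max(0, 0.638 + 0.638 − 1) = max(0, 0.276) = 0.276
((~(ψ → ψ) ⊗ ~ψ) ⊕ ((φ → φ) ↔ ~φ)) ⊗ (ψ ⊗ ψ) = max(0, 0.757 + 0.276 − 1) = max(0, 0.033) = 0.033

0.033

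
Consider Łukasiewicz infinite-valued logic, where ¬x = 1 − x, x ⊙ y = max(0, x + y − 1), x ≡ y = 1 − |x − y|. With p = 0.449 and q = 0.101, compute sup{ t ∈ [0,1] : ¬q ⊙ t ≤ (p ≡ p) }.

¬q = 1 − 0.101 = 0.899
So the left factor is ¬q = 0.899.
p ≡ p = 1 − |0.449 − 0.449| = 1 − 0.000 = 1.000
So the right-hand bound is p ≡ p = 1.000.
The residuum of the Łukasiewicz t-norm gives the supremum: min(1, 1 − 0.899 + 1.000).
1 − 0.899 + 1.000 = 1.101, so t = min(1, 1.101) = 1.000.
Check: 0.899 ⊙ 1.000 = max(0, 0.899) = 0.899 ≤ 1.000.

1.000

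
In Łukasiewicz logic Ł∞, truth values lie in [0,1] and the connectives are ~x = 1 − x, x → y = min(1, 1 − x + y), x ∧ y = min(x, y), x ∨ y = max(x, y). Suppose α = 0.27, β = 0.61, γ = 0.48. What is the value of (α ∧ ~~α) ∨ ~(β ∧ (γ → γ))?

~α = 1 − 0.27 = 0.73
~~α = 1 − 0.73 = 0.27
α ∧ ~~α = min(0.27, 0.27) = 0.27
γ → γ = min(1, 1 − 0.48 + 0.48) = min(1, 1.00) = 1.00
β ∧ (γ → γ) = min(0.61, 1.00) = 0.61
~(β ∧ (γ → γ)) = 1 − 0.61 = 0.39
(α ∧ ~~α) ∨ ~(β ∧ (γ → γ)) = max(0.27, 0.39) = 0.39

0.39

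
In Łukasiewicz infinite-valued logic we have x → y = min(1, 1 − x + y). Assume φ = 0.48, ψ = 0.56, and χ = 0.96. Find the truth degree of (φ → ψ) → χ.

φ → ψ = min(1, 1 − 0.48 + 0.56) = min(1, 1.08) = 1.00
(φ → ψ) → χ = min(1, 1 − 1.00 + 0.96) = min(1, 0.96) = 0.96

0.96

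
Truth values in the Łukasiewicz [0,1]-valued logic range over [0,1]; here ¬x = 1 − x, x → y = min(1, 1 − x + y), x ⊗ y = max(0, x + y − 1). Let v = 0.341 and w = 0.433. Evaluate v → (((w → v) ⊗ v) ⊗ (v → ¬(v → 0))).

w → v = min(1, 1 − 0.433 + 0.341) = min(1, 0.908) = 0.908
(w → v) ⊗ v = max(0, 0.908 + 0.341 − 1) = max(0, 0.249) = 0.249
v → 0 = min(1, 1 − 0.341 + 0.000) = min(1, 0.659) = 0.659
¬(v → 0) = 1 − 0.659 = 0.341
v → ¬(v → 0) = min(1, 1 − 0.341 + 0.341) = min(1, 1.000) = 1.000
((w → v) ⊗ v) ⊗ (v → ¬(v → 0)) = max(0, 0.249 + 1.000 − 1) = max(0, 0.249) = 0.249
v → (((w → v) ⊗ v) ⊗ (v → ¬(v → 0))) = min(1, 1 − 0.341 + 0.249) = min(1, 0.908) = 0.908

0.908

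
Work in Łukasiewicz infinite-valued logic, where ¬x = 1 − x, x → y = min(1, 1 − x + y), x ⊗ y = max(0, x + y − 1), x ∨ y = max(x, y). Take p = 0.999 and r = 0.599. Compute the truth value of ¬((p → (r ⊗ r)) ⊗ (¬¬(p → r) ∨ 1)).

r ⊗ r = max(0, 0.599 + 0.599 − 1) = max(0, 0.198) = 0.198
p → (r ⊗ r) = min(1, 1 − 0.999 + 0.198) = min(1, 0.199) = 0.199
p → r = min(1, 1 − 0.999 + 0.599) = min(1, 0.600) = 0.600
¬(p → r) = 1 − 0.600 = 0.400
¬¬(p → r) = 1 − 0.400 = 0.600
¬¬(p → r) ∨ 1 = max(0.600, 1.000) = 1.000
(p → (r ⊗ r)) ⊗ (¬¬(p → r) ∨ 1) = max(0, 0.199 + 1.000 − 1) = max(0, 0.199) = 0.199
¬((p → (r ⊗ r)) ⊗ (¬¬(p → r) ∨ 1)) = 1 − 0.199 = 0.801

0.801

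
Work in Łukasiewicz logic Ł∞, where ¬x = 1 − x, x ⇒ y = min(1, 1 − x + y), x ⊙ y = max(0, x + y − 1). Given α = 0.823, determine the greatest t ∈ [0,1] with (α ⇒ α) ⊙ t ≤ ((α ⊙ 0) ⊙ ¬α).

0.000

α ⇒ α = min(1, 1 − 0.823 + 0.823) = min(1, 1.000) = 1.000
So the left factor is α ⇒ α = 1.000.
α ⊙ 0 = max(0, 0.823 + 0.000 − 1) = max(0, -0.177) = 0.000
¬α = 1 − 0.823 = 0.177
(α ⊙ 0) ⊙ ¬α = max(0, 0.000 + 0.177 − 1) = max(0, -0.823) = 0.000
So the right-hand bound is (α ⊙ 0) ⊙ ¬α = 0.000.
The residuum of the Łukasiewicz t-norm gives the supremum: min(1, 1 − 1.000 + 0.000).
1 − 1.000 + 0.000 = 0.000, so t = min(1, 0.000) = 0.000.
Check: 1.000 ⊙ 0.000 = max(0, 0.000) = 0.000 ≤ 0.000.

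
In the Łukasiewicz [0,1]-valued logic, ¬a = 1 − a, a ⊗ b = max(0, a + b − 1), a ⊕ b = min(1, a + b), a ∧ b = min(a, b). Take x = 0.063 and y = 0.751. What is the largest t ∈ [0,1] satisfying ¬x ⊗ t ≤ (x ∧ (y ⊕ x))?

0.126

¬x = 1 − 0.063 = 0.937
So the left factor is ¬x = 0.937.
y ⊕ x = min(1, 0.751 + 0.063) = min(1, 0.814) = 0.814
x ∧ (y ⊕ x) = min(0.063, 0.814) = 0.063
So the right-hand bound is x ∧ (y ⊕ x) = 0.063.
The residuum of the Łukasiewicz t-norm gives the supremum: min(1, 1 − 0.937 + 0.063).
1 − 0.937 + 0.063 = 0.126, so t = min(1, 0.126) = 0.126.
Check: 0.937 ⊗ 0.126 = max(0, 0.063) = 0.063 ≤ 0.063.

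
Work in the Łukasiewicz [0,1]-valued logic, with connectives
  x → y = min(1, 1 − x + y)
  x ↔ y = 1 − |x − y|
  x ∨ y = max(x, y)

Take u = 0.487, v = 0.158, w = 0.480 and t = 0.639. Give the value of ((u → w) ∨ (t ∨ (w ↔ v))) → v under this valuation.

u → w = min(1, 1 − 0.487 + 0.480) = min(1, 0.993) = 0.993
w ↔ v = 1 − |0.480 − 0.158| = 1 − 0.322 = 0.678
t ∨ (w ↔ v) = max(0.639, 0.678) = 0.678
(u → w) ∨ (t ∨ (w ↔ v)) = max(0.993, 0.678) = 0.993
((u → w) ∨ (t ∨ (w ↔ v))) → v = min(1, 1 − 0.993 + 0.158) = min(1, 0.165) = 0.165

0.165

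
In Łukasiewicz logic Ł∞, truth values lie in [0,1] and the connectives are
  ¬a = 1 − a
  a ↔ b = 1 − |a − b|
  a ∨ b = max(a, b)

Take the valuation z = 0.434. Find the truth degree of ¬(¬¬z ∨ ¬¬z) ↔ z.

0.868

¬z = 1 − 0.434 = 0.566
¬¬z = 1 − 0.566 = 0.434
¬¬z ∨ ¬¬z = max(0.434, 0.434) = 0.434
¬(¬¬z ∨ ¬¬z) = 1 − 0.434 = 0.566
¬(¬¬z ∨ ¬¬z) ↔ z = 1 − |0.566 − 0.434| = 1 − 0.132 = 0.868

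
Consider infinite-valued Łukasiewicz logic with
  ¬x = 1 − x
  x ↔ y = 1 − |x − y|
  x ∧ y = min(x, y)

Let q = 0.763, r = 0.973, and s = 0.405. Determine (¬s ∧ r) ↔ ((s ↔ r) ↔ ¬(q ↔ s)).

0.669

¬s = 1 − 0.405 = 0.595
¬s ∧ r = min(0.595, 0.973) = 0.595
s ↔ r = 1 − |0.405 − 0.973| = 1 − 0.568 = 0.432
q ↔ s = 1 − |0.763 − 0.405| = 1 − 0.358 = 0.642
¬(q ↔ s) = 1 − 0.642 = 0.358
(s ↔ r) ↔ ¬(q ↔ s) = 1 − |0.432 − 0.358| = 1 − 0.074 = 0.926
(¬s ∧ r) ↔ ((s ↔ r) ↔ ¬(q ↔ s)) = 1 − |0.595 − 0.926| = 1 − 0.331 = 0.669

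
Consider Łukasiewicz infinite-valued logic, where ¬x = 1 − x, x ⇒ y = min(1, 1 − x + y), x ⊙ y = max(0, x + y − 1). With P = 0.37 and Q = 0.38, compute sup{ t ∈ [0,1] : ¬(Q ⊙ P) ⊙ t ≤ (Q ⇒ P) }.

Q ⊙ P = max(0, 0.38 + 0.37 − 1) = max(0, -0.25) = 0.00
¬(Q ⊙ P) = 1 − 0.00 = 1.00
So the left factor is ¬(Q ⊙ P) = 1.00.
Q ⇒ P = min(1, 1 − 0.38 + 0.37) = min(1, 0.99) = 0.99
So the right-hand bound is Q ⇒ P = 0.99.
The residuum of the Łukasiewicz t-norm gives the supremum: min(1, 1 − 1.00 + 0.99).
1 − 1.00 + 0.99 = 0.99, so t = min(1, 0.99) = 0.99.
Check: 1.00 ⊙ 0.99 = max(0, 0.99) = 0.99 ≤ 0.99.

0.99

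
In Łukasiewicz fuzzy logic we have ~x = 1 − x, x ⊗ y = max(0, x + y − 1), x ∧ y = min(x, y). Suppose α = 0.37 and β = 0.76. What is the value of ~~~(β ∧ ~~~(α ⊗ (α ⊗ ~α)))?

0.24

~α = 1 − 0.37 = 0.63
α ⊗ ~α = max(0, 0.37 + 0.63 − 1) = max(0, 0.00) = 0.00
α ⊗ (α ⊗ ~α) = max(0, 0.37 + 0.00 − 1) = max(0, -0.63) = 0.00
~(α ⊗ (α ⊗ ~α)) = 1 − 0.00 = 1.00
~~(α ⊗ (α ⊗ ~α)) = 1 − 1.00 = 0.00
~~~(α ⊗ (α ⊗ ~α)) = 1 − 0.00 = 1.00
β ∧ ~~~(α ⊗ (α ⊗ ~α)) = min(0.76, 1.00) = 0.76
~(β ∧ ~~~(α ⊗ (α ⊗ ~α))) = 1 − 0.76 = 0.24
~~(β ∧ ~~~(α ⊗ (α ⊗ ~α))) = 1 − 0.24 = 0.76
~~~(β ∧ ~~~(α ⊗ (α ⊗ ~α))) = 1 − 0.76 = 0.24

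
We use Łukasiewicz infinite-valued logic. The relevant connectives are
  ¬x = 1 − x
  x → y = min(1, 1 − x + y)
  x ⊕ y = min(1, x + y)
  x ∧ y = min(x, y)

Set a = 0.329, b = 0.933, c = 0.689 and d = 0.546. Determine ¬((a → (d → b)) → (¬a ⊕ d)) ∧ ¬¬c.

d → b = min(1, 1 − 0.546 + 0.933) = min(1, 1.387) = 1.000
a → (d → b) = min(1, 1 − 0.329 + 1.000) = min(1, 1.671) = 1.000
¬a = 1 − 0.329 = 0.671
¬a ⊕ d = min(1, 0.671 + 0.546) = min(1, 1.217) = 1.000
(a → (d → b)) → (¬a ⊕ d) = min(1, 1 − 1.000 + 1.000) = min(1, 1.000) = 1.000
¬((a → (d → b)) → (¬a ⊕ d)) = 1 − 1.000 = 0.000
¬c = 1 − 0.689 = 0.311
¬¬c = 1 − 0.311 = 0.689
¬((a → (d → b)) → (¬a ⊕ d)) ∧ ¬¬c = min(0.000, 0.689) = 0.000

0.000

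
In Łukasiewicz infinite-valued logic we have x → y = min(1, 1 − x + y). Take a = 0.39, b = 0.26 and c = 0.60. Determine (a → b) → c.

a → b = min(1, 1 − 0.39 + 0.26) = min(1, 0.87) = 0.87
(a → b) → c = min(1, 1 − 0.87 + 0.60) = min(1, 0.73) = 0.73

0.73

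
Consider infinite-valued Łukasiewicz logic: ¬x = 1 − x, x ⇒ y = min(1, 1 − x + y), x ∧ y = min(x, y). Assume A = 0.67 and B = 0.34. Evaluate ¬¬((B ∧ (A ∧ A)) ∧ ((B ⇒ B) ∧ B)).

A ∧ A = min(0.67, 0.67) = 0.67
B ∧ (A ∧ A) = min(0.34, 0.67) = 0.34
B ⇒ B = min(1, 1 − 0.34 + 0.34) = min(1, 1.00) = 1.00
(B ⇒ B) ∧ B = min(1.00, 0.34) = 0.34
(B ∧ (A ∧ A)) ∧ ((B ⇒ B) ∧ B) = min(0.34, 0.34) = 0.34
¬((B ∧ (A ∧ A)) ∧ ((B ⇒ B) ∧ B)) = 1 − 0.34 = 0.66
¬¬((B ∧ (A ∧ A)) ∧ ((B ⇒ B) ∧ B)) = 1 − 0.66 = 0.34

0.34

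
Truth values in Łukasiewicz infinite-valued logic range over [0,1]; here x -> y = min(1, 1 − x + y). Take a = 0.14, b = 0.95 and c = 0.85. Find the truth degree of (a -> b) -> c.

a -> b = min(1, 1 − 0.14 + 0.95) = min(1, 1.81) = 1.00
(a -> b) -> c = min(1, 1 − 1.00 + 0.85) = min(1, 0.85) = 0.85

0.85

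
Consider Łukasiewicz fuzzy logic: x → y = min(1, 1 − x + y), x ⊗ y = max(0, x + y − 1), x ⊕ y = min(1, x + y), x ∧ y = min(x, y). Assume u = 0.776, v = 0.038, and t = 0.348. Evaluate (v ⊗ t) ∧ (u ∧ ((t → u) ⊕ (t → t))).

v ⊗ t = max(0, 0.038 + 0.348 − 1) = max(0, -0.614) = 0.000
t → u = min(1, 1 − 0.348 + 0.776) = min(1, 1.428) = 1.000
t → t = min(1, 1 − 0.348 + 0.348) = min(1, 1.000) = 1.000
(t → u) ⊕ (t → t) = min(1, 1.000 + 1.000) = min(1, 2.000) = 1.000
u ∧ ((t → u) ⊕ (t → t)) = min(0.776, 1.000) = 0.776
(v ⊗ t) ∧ (u ∧ ((t → u) ⊕ (t → t))) = min(0.000, 0.776) = 0.000

0.000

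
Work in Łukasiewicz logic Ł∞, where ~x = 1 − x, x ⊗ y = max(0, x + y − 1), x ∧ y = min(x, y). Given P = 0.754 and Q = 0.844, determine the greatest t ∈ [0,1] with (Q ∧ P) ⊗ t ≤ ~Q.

0.402

Q ∧ P = min(0.844, 0.754) = 0.754
So the left factor is Q ∧ P = 0.754.
~Q = 1 − 0.844 = 0.156
So the right-hand bound is ~Q = 0.156.
The residuum of the Łukasiewicz t-norm gives the supremum: min(1, 1 − 0.754 + 0.156).
1 − 0.754 + 0.156 = 0.402, so t = min(1, 0.402) = 0.402.
Check: 0.754 ⊗ 0.402 = max(0, 0.156) = 0.156 ≤ 0.156.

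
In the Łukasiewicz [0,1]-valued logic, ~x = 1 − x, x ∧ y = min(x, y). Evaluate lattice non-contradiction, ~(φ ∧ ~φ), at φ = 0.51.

~φ = 1 − 0.51 = 0.49
φ ∧ ~φ = min(0.51, 0.49) = 0.49
~(φ ∧ ~φ) = 1 − 0.49 = 0.51
(The value 0.51 < 1 shows this instance is not satisfied; not a Ł∞-tautology — its value is 1 − min(a, 1−a).)

0.51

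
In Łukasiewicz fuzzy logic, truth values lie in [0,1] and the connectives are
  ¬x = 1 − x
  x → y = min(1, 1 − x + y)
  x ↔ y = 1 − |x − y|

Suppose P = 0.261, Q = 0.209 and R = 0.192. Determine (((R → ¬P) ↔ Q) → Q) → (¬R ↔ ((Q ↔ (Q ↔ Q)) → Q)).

0.808

¬P = 1 − 0.261 = 0.739
R → ¬P = min(1, 1 − 0.192 + 0.739) = min(1, 1.547) = 1.000
(R → ¬P) ↔ Q = 1 − |1.000 − 0.209| = 1 − 0.791 = 0.209
((R → ¬P) ↔ Q) → Q = min(1, 1 − 0.209 + 0.209) = min(1, 1.000) = 1.000
¬R = 1 − 0.192 = 0.808
Q ↔ Q = 1 − |0.209 − 0.209| = 1 − 0.000 = 1.000
Q ↔ (Q ↔ Q) = 1 − |0.209 − 1.000| = 1 − 0.791 = 0.209
(Q ↔ (Q ↔ Q)) → Q = min(1, 1 − 0.209 + 0.209) = min(1, 1.000) = 1.000
¬R ↔ ((Q ↔ (Q ↔ Q)) → Q) = 1 − |0.808 − 1.000| = 1 − 0.192 = 0.808
(((R → ¬P) ↔ Q) → Q) → (¬R ↔ ((Q ↔ (Q ↔ Q)) → Q)) = min(1, 1 − 1.000 + 0.808) = min(1, 0.808) = 0.808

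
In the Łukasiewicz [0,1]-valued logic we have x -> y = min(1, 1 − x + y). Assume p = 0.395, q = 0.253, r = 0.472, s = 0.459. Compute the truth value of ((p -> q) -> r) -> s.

p -> q = min(1, 1 − 0.395 + 0.253) = min(1, 0.858) = 0.858
(p -> q) -> r = min(1, 1 − 0.858 + 0.472) = min(1, 0.614) = 0.614
((p -> q) -> r) -> s = min(1, 1 − 0.614 + 0.459) = min(1, 0.845) = 0.845

0.845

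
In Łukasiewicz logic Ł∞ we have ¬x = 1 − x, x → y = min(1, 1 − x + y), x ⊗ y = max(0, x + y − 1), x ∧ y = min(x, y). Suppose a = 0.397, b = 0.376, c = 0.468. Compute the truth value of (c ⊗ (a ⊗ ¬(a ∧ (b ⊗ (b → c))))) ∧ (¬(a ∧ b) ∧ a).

0.000

b → c = min(1, 1 − 0.376 + 0.468) = min(1, 1.092) = 1.000
b ⊗ (b → c) = max(0, 0.376 + 1.000 − 1) = max(0, 0.376) = 0.376
a ∧ (b ⊗ (b → c)) = min(0.397, 0.376) = 0.376
¬(a ∧ (b ⊗ (b → c))) = 1 − 0.376 = 0.624
a ⊗ ¬(a ∧ (b ⊗ (b → c))) = max(0, 0.397 + 0.624 − 1) = max(0, 0.021) = 0.021
c ⊗ (a ⊗ ¬(a ∧ (b ⊗ (b → c)))) = max(0, 0.468 + 0.021 − 1) = max(0, -0.511) = 0.000
a ∧ b = min(0.397, 0.376) = 0.376
¬(a ∧ b) = 1 − 0.376 = 0.624
¬(a ∧ b) ∧ a = min(0.624, 0.397) = 0.397
(c ⊗ (a ⊗ ¬(a ∧ (b ⊗ (b → c))))) ∧ (¬(a ∧ b) ∧ a) = min(0.000, 0.397) = 0.000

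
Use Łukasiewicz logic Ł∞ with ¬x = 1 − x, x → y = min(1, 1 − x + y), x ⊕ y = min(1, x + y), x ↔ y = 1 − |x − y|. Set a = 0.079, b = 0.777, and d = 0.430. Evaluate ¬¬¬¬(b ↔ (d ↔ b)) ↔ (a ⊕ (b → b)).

d ↔ b = 1 − |0.430 − 0.777| = 1 − 0.347 = 0.653
b ↔ (d ↔ b) = 1 − |0.777 − 0.653| = 1 − 0.124 = 0.876
¬(b ↔ (d ↔ b)) = 1 − 0.876 = 0.124
¬¬(b ↔ (d ↔ b)) = 1 − 0.124 = 0.876
¬¬¬(b ↔ (d ↔ b)) = 1 − 0.876 = 0.124
¬¬¬¬(b ↔ (d ↔ b)) = 1 − 0.124 = 0.876
b → b = min(1, 1 − 0.777 + 0.777) = min(1, 1.000) = 1.000
a ⊕ (b → b) = min(1, 0.079 + 1.000) = min(1, 1.079) = 1.000
¬¬¬¬(b ↔ (d ↔ b)) ↔ (a ⊕ (b → b)) = 1 − |0.876 − 1.000| = 1 − 0.124 = 0.876

0.876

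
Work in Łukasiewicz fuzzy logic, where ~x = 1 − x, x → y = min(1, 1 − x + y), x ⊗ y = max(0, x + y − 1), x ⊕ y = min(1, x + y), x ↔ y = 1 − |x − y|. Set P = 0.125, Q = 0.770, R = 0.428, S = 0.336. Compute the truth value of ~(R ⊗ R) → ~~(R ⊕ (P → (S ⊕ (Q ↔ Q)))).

R ⊗ R = max(0, 0.428 + 0.428 − 1) = max(0, -0.144) = 0.000
~(R ⊗ R) = 1 − 0.000 = 1.000
Q ↔ Q = 1 − |0.770 − 0.770| = 1 − 0.000 = 1.000
S ⊕ (Q ↔ Q) = min(1, 0.336 + 1.000) = min(1, 1.336) = 1.000
P → (S ⊕ (Q ↔ Q)) = min(1, 1 − 0.125 + 1.000) = min(1, 1.875) = 1.000
R ⊕ (P → (S ⊕ (Q ↔ Q))) = min(1, 0.428 + 1.000) = min(1, 1.428) = 1.000
~(R ⊕ (P → (S ⊕ (Q ↔ Q)))) = 1 − 1.000 = 0.000
~~(R ⊕ (P → (S ⊕ (Q ↔ Q)))) = 1 − 0.000 = 1.000
~(R ⊗ R) → ~~(R ⊕ (P → (S ⊕ (Q ↔ Q)))) = min(1, 1 − 1.000 + 1.000) = min(1, 1.000) = 1.000

1.000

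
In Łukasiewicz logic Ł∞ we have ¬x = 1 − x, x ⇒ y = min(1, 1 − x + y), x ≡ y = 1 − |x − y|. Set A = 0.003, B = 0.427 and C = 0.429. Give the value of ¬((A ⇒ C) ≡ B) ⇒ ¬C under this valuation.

A ⇒ C = min(1, 1 − 0.003 + 0.429) = min(1, 1.426) = 1.000
(A ⇒ C) ≡ B = 1 − |1.000 − 0.427| = 1 − 0.573 = 0.427
¬((A ⇒ C) ≡ B) = 1 − 0.427 = 0.573
¬C = 1 − 0.429 = 0.571
¬((A ⇒ C) ≡ B) ⇒ ¬C = min(1, 1 − 0.573 + 0.571) = min(1, 0.998) = 0.998

0.998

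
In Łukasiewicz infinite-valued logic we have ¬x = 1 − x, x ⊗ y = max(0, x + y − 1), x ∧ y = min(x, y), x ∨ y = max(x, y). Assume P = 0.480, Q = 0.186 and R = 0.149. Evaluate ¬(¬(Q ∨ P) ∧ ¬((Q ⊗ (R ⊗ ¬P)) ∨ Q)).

Q ∨ P = max(0.186, 0.480) = 0.480
¬(Q ∨ P) = 1 − 0.480 = 0.520
¬P = 1 − 0.480 = 0.520
R ⊗ ¬P = max(0, 0.149 + 0.520 − 1) = max(0, -0.331) = 0.000
Q ⊗ (R ⊗ ¬P) = max(0, 0.186 + 0.000 − 1) = max(0, -0.814) = 0.000
(Q ⊗ (R ⊗ ¬P)) ∨ Q = max(0.000, 0.186) = 0.186
¬((Q ⊗ (R ⊗ ¬P)) ∨ Q) = 1 − 0.186 = 0.814
¬(Q ∨ P) ∧ ¬((Q ⊗ (R ⊗ ¬P)) ∨ Q) = min(0.520, 0.814) = 0.520
¬(¬(Q ∨ P) ∧ ¬((Q ⊗ (R ⊗ ¬P)) ∨ Q)) = 1 − 0.520 = 0.480

0.480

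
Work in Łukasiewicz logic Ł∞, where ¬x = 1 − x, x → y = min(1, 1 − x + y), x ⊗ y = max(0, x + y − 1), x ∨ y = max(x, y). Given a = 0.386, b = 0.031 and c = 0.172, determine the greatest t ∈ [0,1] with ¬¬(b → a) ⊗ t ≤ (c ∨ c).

0.172

b → a = min(1, 1 − 0.031 + 0.386) = min(1, 1.355) = 1.000
¬(b → a) = 1 − 1.000 = 0.000
¬¬(b → a) = 1 − 0.000 = 1.000
So the left factor is ¬¬(b → a) = 1.000.
c ∨ c = max(0.172, 0.172) = 0.172
So the right-hand bound is c ∨ c = 0.172.
The residuum of the Łukasiewicz t-norm gives the supremum: min(1, 1 − 1.000 + 0.172).
1 − 1.000 + 0.172 = 0.172, so t = min(1, 0.172) = 0.172.
Check: 1.000 ⊗ 0.172 = max(0, 0.172) = 0.172 ≤ 0.172.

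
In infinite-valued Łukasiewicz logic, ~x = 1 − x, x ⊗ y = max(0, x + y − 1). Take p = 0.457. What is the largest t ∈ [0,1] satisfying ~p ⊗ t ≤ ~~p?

~p = 1 − 0.457 = 0.543
So the left factor is ~p = 0.543.
~~p = 1 − 0.543 = 0.457
So the right-hand bound is ~~p = 0.457.
The residuum of the Łukasiewicz t-norm gives the supremum: min(1, 1 − 0.543 + 0.457).
1 − 0.543 + 0.457 = 0.914, so t = min(1, 0.914) = 0.914.
Check: 0.543 ⊗ 0.914 = max(0, 0.457) = 0.457 ≤ 0.457.

0.914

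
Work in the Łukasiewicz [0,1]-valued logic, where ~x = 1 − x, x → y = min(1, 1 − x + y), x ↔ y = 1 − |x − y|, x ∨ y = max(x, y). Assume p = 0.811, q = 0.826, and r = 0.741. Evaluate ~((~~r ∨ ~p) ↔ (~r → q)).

0.259

~r = 1 − 0.741 = 0.259
~~r = 1 − 0.259 = 0.741
~p = 1 − 0.811 = 0.189
~~r ∨ ~p = max(0.741, 0.189) = 0.741
~r → q = min(1, 1 − 0.259 + 0.826) = min(1, 1.567) = 1.000
(~~r ∨ ~p) ↔ (~r → q) = 1 − |0.741 − 1.000| = 1 − 0.259 = 0.741
~((~~r ∨ ~p) ↔ (~r → q)) = 1 − 0.741 = 0.259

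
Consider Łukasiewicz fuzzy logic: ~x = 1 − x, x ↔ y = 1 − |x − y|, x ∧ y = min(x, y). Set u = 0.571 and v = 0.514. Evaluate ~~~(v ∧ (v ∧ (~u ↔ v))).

0.486

~u = 1 − 0.571 = 0.429
~u ↔ v = 1 − |0.429 − 0.514| = 1 − 0.085 = 0.915
v ∧ (~u ↔ v) = min(0.514, 0.915) = 0.514
v ∧ (v ∧ (~u ↔ v)) = min(0.514, 0.514) = 0.514
~(v ∧ (v ∧ (~u ↔ v))) = 1 − 0.514 = 0.486
~~(v ∧ (v ∧ (~u ↔ v))) = 1 − 0.486 = 0.514
~~~(v ∧ (v ∧ (~u ↔ v))) = 1 − 0.514 = 0.486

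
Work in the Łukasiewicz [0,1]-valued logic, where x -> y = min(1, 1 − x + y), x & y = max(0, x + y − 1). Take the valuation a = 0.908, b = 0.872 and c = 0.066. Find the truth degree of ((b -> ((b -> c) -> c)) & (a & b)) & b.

0.652

b -> c = min(1, 1 − 0.872 + 0.066) = min(1, 0.194) = 0.194
(b -> c) -> c = min(1, 1 − 0.194 + 0.066) = min(1, 0.872) = 0.872
b -> ((b -> c) -> c) = min(1, 1 − 0.872 + 0.872) = min(1, 1.000) = 1.000
a & b = max(0, 0.908 + 0.872 − 1) = max(0, 0.780) = 0.780
(b -> ((b -> c) -> c)) & (a & b) = max(0, 1.000 + 0.780 − 1) = max(0, 0.780) = 0.780
((b -> ((b -> c) -> c)) & (a & b)) & b = max(0, 0.780 + 0.872 − 1) = max(0, 0.652) = 0.652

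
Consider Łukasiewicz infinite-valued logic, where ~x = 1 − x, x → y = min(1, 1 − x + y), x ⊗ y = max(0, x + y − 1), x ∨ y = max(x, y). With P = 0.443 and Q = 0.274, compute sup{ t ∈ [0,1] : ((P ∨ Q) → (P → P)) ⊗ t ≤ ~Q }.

0.726

P ∨ Q = max(0.443, 0.274) = 0.443
P → P = min(1, 1 − 0.443 + 0.443) = min(1, 1.000) = 1.000
(P ∨ Q) → (P → P) = min(1, 1 − 0.443 + 1.000) = min(1, 1.557) = 1.000
So the left factor is (P ∨ Q) → (P → P) = 1.000.
~Q = 1 − 0.274 = 0.726
So the right-hand bound is ~Q = 0.726.
The residuum of the Łukasiewicz t-norm gives the supremum: min(1, 1 − 1.000 + 0.726).
1 − 1.000 + 0.726 = 0.726, so t = min(1, 0.726) = 0.726.
Check: 1.000 ⊗ 0.726 = max(0, 0.726) = 0.726 ≤ 0.726.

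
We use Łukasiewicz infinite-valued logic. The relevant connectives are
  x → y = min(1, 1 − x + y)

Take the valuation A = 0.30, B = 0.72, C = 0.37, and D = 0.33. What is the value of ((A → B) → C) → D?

0.96

A → B = min(1, 1 − 0.30 + 0.72) = min(1, 1.42) = 1.00
(A → B) → C = min(1, 1 − 1.00 + 0.37) = min(1, 0.37) = 0.37
((A → B) → C) → D = min(1, 1 − 0.37 + 0.33) = min(1, 0.96) = 0.96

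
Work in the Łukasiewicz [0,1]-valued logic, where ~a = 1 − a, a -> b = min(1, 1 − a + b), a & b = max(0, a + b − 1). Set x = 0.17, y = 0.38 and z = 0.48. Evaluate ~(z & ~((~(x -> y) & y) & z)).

x -> y = min(1, 1 − 0.17 + 0.38) = min(1, 1.21) = 1.00
~(x -> y) = 1 − 1.00 = 0.00
~(x -> y) & y = max(0, 0.00 + 0.38 − 1) = max(0, -0.62) = 0.00
(~(x -> y) & y) & z = max(0, 0.00 + 0.48 − 1) = max(0, -0.52) = 0.00
~((~(x -> y) & y) & z) = 1 − 0.00 = 1.00
z & ~((~(x -> y) & y) & z) = max(0, 0.48 + 1.00 − 1) = max(0, 0.48) = 0.48
~(z & ~((~(x -> y) & y) & z)) = 1 − 0.48 = 0.52

0.52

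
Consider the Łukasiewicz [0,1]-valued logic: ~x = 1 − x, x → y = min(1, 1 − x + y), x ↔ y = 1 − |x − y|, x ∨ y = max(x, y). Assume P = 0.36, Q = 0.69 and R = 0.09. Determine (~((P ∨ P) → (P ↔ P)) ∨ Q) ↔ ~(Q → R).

P ∨ P = max(0.36, 0.36) = 0.36
P ↔ P = 1 − |0.36 − 0.36| = 1 − 0.00 = 1.00
(P ∨ P) → (P ↔ P) = min(1, 1 − 0.36 + 1.00) = min(1, 1.64) = 1.00
~((P ∨ P) → (P ↔ P)) = 1 − 1.00 = 0.00
~((P ∨ P) → (P ↔ P)) ∨ Q = max(0.00, 0.69) = 0.69
Q → R = min(1, 1 − 0.69 + 0.09) = min(1, 0.40) = 0.40
~(Q → R) = 1 − 0.40 = 0.60
(~((P ∨ P) → (P ↔ P)) ∨ Q) ↔ ~(Q → R) = 1 − |0.69 − 0.60| = 1 − 0.09 = 0.91

0.91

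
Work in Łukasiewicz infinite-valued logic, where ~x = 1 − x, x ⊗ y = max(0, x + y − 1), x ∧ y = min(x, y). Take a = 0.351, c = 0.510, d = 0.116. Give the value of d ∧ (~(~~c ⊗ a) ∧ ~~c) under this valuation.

0.116

~c = 1 − 0.510 = 0.490
~~c = 1 − 0.490 = 0.510
~~c ⊗ a = max(0, 0.510 + 0.351 − 1) = max(0, -0.139) = 0.000
~(~~c ⊗ a) = 1 − 0.000 = 1.000
~(~~c ⊗ a) ∧ ~~c = min(1.000, 0.510) = 0.510
d ∧ (~(~~c ⊗ a) ∧ ~~c) = min(0.116, 0.510) = 0.116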